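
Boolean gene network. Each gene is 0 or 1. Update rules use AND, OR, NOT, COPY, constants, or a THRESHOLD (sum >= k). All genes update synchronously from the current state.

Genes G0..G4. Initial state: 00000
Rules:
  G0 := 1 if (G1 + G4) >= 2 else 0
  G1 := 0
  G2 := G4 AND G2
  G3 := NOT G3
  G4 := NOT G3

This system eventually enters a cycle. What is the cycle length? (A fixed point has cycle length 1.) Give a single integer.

Step 0: 00000
Step 1: G0=(0+0>=2)=0 G1=0(const) G2=G4&G2=0&0=0 G3=NOT G3=NOT 0=1 G4=NOT G3=NOT 0=1 -> 00011
Step 2: G0=(0+1>=2)=0 G1=0(const) G2=G4&G2=1&0=0 G3=NOT G3=NOT 1=0 G4=NOT G3=NOT 1=0 -> 00000
State from step 2 equals state from step 0 -> cycle length 2

Answer: 2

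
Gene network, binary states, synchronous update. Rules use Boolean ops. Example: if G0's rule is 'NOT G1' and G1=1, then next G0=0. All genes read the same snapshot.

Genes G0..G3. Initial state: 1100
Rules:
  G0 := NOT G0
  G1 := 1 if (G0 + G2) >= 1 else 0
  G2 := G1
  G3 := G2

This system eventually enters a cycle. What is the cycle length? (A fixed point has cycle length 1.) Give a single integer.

Step 0: 1100
Step 1: G0=NOT G0=NOT 1=0 G1=(1+0>=1)=1 G2=G1=1 G3=G2=0 -> 0110
Step 2: G0=NOT G0=NOT 0=1 G1=(0+1>=1)=1 G2=G1=1 G3=G2=1 -> 1111
Step 3: G0=NOT G0=NOT 1=0 G1=(1+1>=1)=1 G2=G1=1 G3=G2=1 -> 0111
Step 4: G0=NOT G0=NOT 0=1 G1=(0+1>=1)=1 G2=G1=1 G3=G2=1 -> 1111
State from step 4 equals state from step 2 -> cycle length 2

Answer: 2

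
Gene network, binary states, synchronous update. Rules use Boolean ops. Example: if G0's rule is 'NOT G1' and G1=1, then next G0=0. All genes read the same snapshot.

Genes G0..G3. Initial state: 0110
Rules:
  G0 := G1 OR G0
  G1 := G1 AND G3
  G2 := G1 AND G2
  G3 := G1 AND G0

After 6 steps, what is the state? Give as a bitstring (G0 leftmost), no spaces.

Step 1: G0=G1|G0=1|0=1 G1=G1&G3=1&0=0 G2=G1&G2=1&1=1 G3=G1&G0=1&0=0 -> 1010
Step 2: G0=G1|G0=0|1=1 G1=G1&G3=0&0=0 G2=G1&G2=0&1=0 G3=G1&G0=0&1=0 -> 1000
Step 3: G0=G1|G0=0|1=1 G1=G1&G3=0&0=0 G2=G1&G2=0&0=0 G3=G1&G0=0&1=0 -> 1000
Step 4: G0=G1|G0=0|1=1 G1=G1&G3=0&0=0 G2=G1&G2=0&0=0 G3=G1&G0=0&1=0 -> 1000
Step 5: G0=G1|G0=0|1=1 G1=G1&G3=0&0=0 G2=G1&G2=0&0=0 G3=G1&G0=0&1=0 -> 1000
Step 6: G0=G1|G0=0|1=1 G1=G1&G3=0&0=0 G2=G1&G2=0&0=0 G3=G1&G0=0&1=0 -> 1000

1000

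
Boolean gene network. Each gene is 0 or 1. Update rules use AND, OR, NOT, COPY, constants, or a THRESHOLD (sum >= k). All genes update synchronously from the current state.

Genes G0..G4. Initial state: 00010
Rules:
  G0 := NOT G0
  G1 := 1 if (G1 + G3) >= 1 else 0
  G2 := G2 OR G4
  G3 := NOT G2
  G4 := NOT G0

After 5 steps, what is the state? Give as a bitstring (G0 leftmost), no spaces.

Step 1: G0=NOT G0=NOT 0=1 G1=(0+1>=1)=1 G2=G2|G4=0|0=0 G3=NOT G2=NOT 0=1 G4=NOT G0=NOT 0=1 -> 11011
Step 2: G0=NOT G0=NOT 1=0 G1=(1+1>=1)=1 G2=G2|G4=0|1=1 G3=NOT G2=NOT 0=1 G4=NOT G0=NOT 1=0 -> 01110
Step 3: G0=NOT G0=NOT 0=1 G1=(1+1>=1)=1 G2=G2|G4=1|0=1 G3=NOT G2=NOT 1=0 G4=NOT G0=NOT 0=1 -> 11101
Step 4: G0=NOT G0=NOT 1=0 G1=(1+0>=1)=1 G2=G2|G4=1|1=1 G3=NOT G2=NOT 1=0 G4=NOT G0=NOT 1=0 -> 01100
Step 5: G0=NOT G0=NOT 0=1 G1=(1+0>=1)=1 G2=G2|G4=1|0=1 G3=NOT G2=NOT 1=0 G4=NOT G0=NOT 0=1 -> 11101

11101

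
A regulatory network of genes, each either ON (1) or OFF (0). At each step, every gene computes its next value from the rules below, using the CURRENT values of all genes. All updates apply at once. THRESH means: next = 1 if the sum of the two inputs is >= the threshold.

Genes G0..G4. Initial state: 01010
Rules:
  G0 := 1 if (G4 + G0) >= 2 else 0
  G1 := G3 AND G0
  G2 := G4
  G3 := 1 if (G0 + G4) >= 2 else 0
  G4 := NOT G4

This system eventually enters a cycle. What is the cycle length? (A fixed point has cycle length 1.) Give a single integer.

Answer: 2

Derivation:
Step 0: 01010
Step 1: G0=(0+0>=2)=0 G1=G3&G0=1&0=0 G2=G4=0 G3=(0+0>=2)=0 G4=NOT G4=NOT 0=1 -> 00001
Step 2: G0=(1+0>=2)=0 G1=G3&G0=0&0=0 G2=G4=1 G3=(0+1>=2)=0 G4=NOT G4=NOT 1=0 -> 00100
Step 3: G0=(0+0>=2)=0 G1=G3&G0=0&0=0 G2=G4=0 G3=(0+0>=2)=0 G4=NOT G4=NOT 0=1 -> 00001
State from step 3 equals state from step 1 -> cycle length 2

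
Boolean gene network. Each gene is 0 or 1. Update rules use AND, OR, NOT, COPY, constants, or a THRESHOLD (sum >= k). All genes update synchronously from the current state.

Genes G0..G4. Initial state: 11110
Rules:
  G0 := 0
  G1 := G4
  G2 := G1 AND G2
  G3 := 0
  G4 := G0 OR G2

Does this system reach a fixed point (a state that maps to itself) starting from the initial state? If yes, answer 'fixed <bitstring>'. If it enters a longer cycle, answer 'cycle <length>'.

Answer: fixed 00000

Derivation:
Step 0: 11110
Step 1: G0=0(const) G1=G4=0 G2=G1&G2=1&1=1 G3=0(const) G4=G0|G2=1|1=1 -> 00101
Step 2: G0=0(const) G1=G4=1 G2=G1&G2=0&1=0 G3=0(const) G4=G0|G2=0|1=1 -> 01001
Step 3: G0=0(const) G1=G4=1 G2=G1&G2=1&0=0 G3=0(const) G4=G0|G2=0|0=0 -> 01000
Step 4: G0=0(const) G1=G4=0 G2=G1&G2=1&0=0 G3=0(const) G4=G0|G2=0|0=0 -> 00000
Step 5: G0=0(const) G1=G4=0 G2=G1&G2=0&0=0 G3=0(const) G4=G0|G2=0|0=0 -> 00000
Fixed point reached at step 4: 00000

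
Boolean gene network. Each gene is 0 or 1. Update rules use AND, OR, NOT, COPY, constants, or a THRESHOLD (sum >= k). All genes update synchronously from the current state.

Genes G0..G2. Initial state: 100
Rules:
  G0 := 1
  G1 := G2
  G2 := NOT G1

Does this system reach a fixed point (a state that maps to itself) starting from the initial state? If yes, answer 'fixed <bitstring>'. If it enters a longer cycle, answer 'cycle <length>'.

Answer: cycle 4

Derivation:
Step 0: 100
Step 1: G0=1(const) G1=G2=0 G2=NOT G1=NOT 0=1 -> 101
Step 2: G0=1(const) G1=G2=1 G2=NOT G1=NOT 0=1 -> 111
Step 3: G0=1(const) G1=G2=1 G2=NOT G1=NOT 1=0 -> 110
Step 4: G0=1(const) G1=G2=0 G2=NOT G1=NOT 1=0 -> 100
Cycle of length 4 starting at step 0 -> no fixed point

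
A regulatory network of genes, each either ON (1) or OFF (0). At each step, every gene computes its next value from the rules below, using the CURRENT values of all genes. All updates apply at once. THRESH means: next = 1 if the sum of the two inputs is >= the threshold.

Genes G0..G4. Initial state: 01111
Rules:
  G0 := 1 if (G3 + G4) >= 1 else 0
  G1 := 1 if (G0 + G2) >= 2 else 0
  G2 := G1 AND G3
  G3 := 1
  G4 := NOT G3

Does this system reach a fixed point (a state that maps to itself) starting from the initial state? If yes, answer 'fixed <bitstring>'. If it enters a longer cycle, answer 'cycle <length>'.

Step 0: 01111
Step 1: G0=(1+1>=1)=1 G1=(0+1>=2)=0 G2=G1&G3=1&1=1 G3=1(const) G4=NOT G3=NOT 1=0 -> 10110
Step 2: G0=(1+0>=1)=1 G1=(1+1>=2)=1 G2=G1&G3=0&1=0 G3=1(const) G4=NOT G3=NOT 1=0 -> 11010
Step 3: G0=(1+0>=1)=1 G1=(1+0>=2)=0 G2=G1&G3=1&1=1 G3=1(const) G4=NOT G3=NOT 1=0 -> 10110
Cycle of length 2 starting at step 1 -> no fixed point

Answer: cycle 2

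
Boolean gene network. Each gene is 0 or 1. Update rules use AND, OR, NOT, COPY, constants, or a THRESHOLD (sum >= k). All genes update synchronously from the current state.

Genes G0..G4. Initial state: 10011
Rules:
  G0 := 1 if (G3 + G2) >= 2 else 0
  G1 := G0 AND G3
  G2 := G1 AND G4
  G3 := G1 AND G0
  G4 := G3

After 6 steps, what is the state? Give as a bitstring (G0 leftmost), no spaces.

Step 1: G0=(1+0>=2)=0 G1=G0&G3=1&1=1 G2=G1&G4=0&1=0 G3=G1&G0=0&1=0 G4=G3=1 -> 01001
Step 2: G0=(0+0>=2)=0 G1=G0&G3=0&0=0 G2=G1&G4=1&1=1 G3=G1&G0=1&0=0 G4=G3=0 -> 00100
Step 3: G0=(0+1>=2)=0 G1=G0&G3=0&0=0 G2=G1&G4=0&0=0 G3=G1&G0=0&0=0 G4=G3=0 -> 00000
Step 4: G0=(0+0>=2)=0 G1=G0&G3=0&0=0 G2=G1&G4=0&0=0 G3=G1&G0=0&0=0 G4=G3=0 -> 00000
Step 5: G0=(0+0>=2)=0 G1=G0&G3=0&0=0 G2=G1&G4=0&0=0 G3=G1&G0=0&0=0 G4=G3=0 -> 00000
Step 6: G0=(0+0>=2)=0 G1=G0&G3=0&0=0 G2=G1&G4=0&0=0 G3=G1&G0=0&0=0 G4=G3=0 -> 00000

00000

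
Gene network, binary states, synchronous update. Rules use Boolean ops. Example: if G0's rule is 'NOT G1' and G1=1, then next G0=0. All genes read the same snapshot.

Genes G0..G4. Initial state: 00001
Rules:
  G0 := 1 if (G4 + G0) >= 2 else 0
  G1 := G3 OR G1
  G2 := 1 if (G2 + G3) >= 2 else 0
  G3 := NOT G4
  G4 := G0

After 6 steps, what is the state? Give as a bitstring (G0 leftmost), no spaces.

Step 1: G0=(1+0>=2)=0 G1=G3|G1=0|0=0 G2=(0+0>=2)=0 G3=NOT G4=NOT 1=0 G4=G0=0 -> 00000
Step 2: G0=(0+0>=2)=0 G1=G3|G1=0|0=0 G2=(0+0>=2)=0 G3=NOT G4=NOT 0=1 G4=G0=0 -> 00010
Step 3: G0=(0+0>=2)=0 G1=G3|G1=1|0=1 G2=(0+1>=2)=0 G3=NOT G4=NOT 0=1 G4=G0=0 -> 01010
Step 4: G0=(0+0>=2)=0 G1=G3|G1=1|1=1 G2=(0+1>=2)=0 G3=NOT G4=NOT 0=1 G4=G0=0 -> 01010
Step 5: G0=(0+0>=2)=0 G1=G3|G1=1|1=1 G2=(0+1>=2)=0 G3=NOT G4=NOT 0=1 G4=G0=0 -> 01010
Step 6: G0=(0+0>=2)=0 G1=G3|G1=1|1=1 G2=(0+1>=2)=0 G3=NOT G4=NOT 0=1 G4=G0=0 -> 01010

01010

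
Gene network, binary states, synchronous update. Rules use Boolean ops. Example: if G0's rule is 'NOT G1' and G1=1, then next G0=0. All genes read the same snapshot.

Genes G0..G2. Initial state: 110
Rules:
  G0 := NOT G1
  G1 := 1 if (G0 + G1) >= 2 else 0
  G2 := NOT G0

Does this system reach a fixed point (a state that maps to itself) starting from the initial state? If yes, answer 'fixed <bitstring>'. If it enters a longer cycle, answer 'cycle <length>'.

Step 0: 110
Step 1: G0=NOT G1=NOT 1=0 G1=(1+1>=2)=1 G2=NOT G0=NOT 1=0 -> 010
Step 2: G0=NOT G1=NOT 1=0 G1=(0+1>=2)=0 G2=NOT G0=NOT 0=1 -> 001
Step 3: G0=NOT G1=NOT 0=1 G1=(0+0>=2)=0 G2=NOT G0=NOT 0=1 -> 101
Step 4: G0=NOT G1=NOT 0=1 G1=(1+0>=2)=0 G2=NOT G0=NOT 1=0 -> 100
Step 5: G0=NOT G1=NOT 0=1 G1=(1+0>=2)=0 G2=NOT G0=NOT 1=0 -> 100
Fixed point reached at step 4: 100

Answer: fixed 100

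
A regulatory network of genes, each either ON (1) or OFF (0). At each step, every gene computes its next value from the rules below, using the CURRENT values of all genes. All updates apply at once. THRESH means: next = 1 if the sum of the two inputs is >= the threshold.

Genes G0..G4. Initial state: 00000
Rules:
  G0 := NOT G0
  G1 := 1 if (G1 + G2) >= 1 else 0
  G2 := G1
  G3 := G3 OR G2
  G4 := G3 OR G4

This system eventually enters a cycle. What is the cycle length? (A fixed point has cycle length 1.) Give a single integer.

Step 0: 00000
Step 1: G0=NOT G0=NOT 0=1 G1=(0+0>=1)=0 G2=G1=0 G3=G3|G2=0|0=0 G4=G3|G4=0|0=0 -> 10000
Step 2: G0=NOT G0=NOT 1=0 G1=(0+0>=1)=0 G2=G1=0 G3=G3|G2=0|0=0 G4=G3|G4=0|0=0 -> 00000
State from step 2 equals state from step 0 -> cycle length 2

Answer: 2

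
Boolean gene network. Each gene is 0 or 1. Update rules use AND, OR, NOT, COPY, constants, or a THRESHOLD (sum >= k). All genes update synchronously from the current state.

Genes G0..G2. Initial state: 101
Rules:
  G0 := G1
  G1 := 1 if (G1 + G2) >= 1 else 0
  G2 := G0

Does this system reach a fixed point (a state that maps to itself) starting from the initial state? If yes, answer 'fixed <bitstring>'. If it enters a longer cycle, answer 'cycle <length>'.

Step 0: 101
Step 1: G0=G1=0 G1=(0+1>=1)=1 G2=G0=1 -> 011
Step 2: G0=G1=1 G1=(1+1>=1)=1 G2=G0=0 -> 110
Step 3: G0=G1=1 G1=(1+0>=1)=1 G2=G0=1 -> 111
Step 4: G0=G1=1 G1=(1+1>=1)=1 G2=G0=1 -> 111
Fixed point reached at step 3: 111

Answer: fixed 111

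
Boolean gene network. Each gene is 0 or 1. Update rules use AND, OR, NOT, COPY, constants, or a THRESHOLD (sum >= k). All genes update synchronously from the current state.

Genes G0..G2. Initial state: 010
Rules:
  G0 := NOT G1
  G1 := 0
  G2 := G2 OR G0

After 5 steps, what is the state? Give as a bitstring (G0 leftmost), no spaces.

Step 1: G0=NOT G1=NOT 1=0 G1=0(const) G2=G2|G0=0|0=0 -> 000
Step 2: G0=NOT G1=NOT 0=1 G1=0(const) G2=G2|G0=0|0=0 -> 100
Step 3: G0=NOT G1=NOT 0=1 G1=0(const) G2=G2|G0=0|1=1 -> 101
Step 4: G0=NOT G1=NOT 0=1 G1=0(const) G2=G2|G0=1|1=1 -> 101
Step 5: G0=NOT G1=NOT 0=1 G1=0(const) G2=G2|G0=1|1=1 -> 101

101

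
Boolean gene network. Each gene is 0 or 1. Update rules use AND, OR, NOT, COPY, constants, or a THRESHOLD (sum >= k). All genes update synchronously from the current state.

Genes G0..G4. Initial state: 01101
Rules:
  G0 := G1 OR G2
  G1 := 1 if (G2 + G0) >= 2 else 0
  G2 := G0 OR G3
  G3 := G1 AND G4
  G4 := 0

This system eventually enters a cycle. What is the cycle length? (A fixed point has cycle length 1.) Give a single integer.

Answer: 2

Derivation:
Step 0: 01101
Step 1: G0=G1|G2=1|1=1 G1=(1+0>=2)=0 G2=G0|G3=0|0=0 G3=G1&G4=1&1=1 G4=0(const) -> 10010
Step 2: G0=G1|G2=0|0=0 G1=(0+1>=2)=0 G2=G0|G3=1|1=1 G3=G1&G4=0&0=0 G4=0(const) -> 00100
Step 3: G0=G1|G2=0|1=1 G1=(1+0>=2)=0 G2=G0|G3=0|0=0 G3=G1&G4=0&0=0 G4=0(const) -> 10000
Step 4: G0=G1|G2=0|0=0 G1=(0+1>=2)=0 G2=G0|G3=1|0=1 G3=G1&G4=0&0=0 G4=0(const) -> 00100
State from step 4 equals state from step 2 -> cycle length 2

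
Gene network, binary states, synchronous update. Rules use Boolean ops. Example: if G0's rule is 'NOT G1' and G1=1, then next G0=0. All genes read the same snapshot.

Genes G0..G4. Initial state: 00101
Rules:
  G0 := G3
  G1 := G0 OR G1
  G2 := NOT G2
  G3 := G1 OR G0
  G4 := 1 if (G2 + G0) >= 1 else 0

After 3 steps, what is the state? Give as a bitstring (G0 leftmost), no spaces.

Step 1: G0=G3=0 G1=G0|G1=0|0=0 G2=NOT G2=NOT 1=0 G3=G1|G0=0|0=0 G4=(1+0>=1)=1 -> 00001
Step 2: G0=G3=0 G1=G0|G1=0|0=0 G2=NOT G2=NOT 0=1 G3=G1|G0=0|0=0 G4=(0+0>=1)=0 -> 00100
Step 3: G0=G3=0 G1=G0|G1=0|0=0 G2=NOT G2=NOT 1=0 G3=G1|G0=0|0=0 G4=(1+0>=1)=1 -> 00001

00001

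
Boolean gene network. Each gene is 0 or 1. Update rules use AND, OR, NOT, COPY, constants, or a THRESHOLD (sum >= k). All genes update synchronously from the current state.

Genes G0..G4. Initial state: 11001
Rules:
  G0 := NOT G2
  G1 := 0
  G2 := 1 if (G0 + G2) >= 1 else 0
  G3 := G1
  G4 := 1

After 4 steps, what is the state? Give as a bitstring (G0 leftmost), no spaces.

Step 1: G0=NOT G2=NOT 0=1 G1=0(const) G2=(1+0>=1)=1 G3=G1=1 G4=1(const) -> 10111
Step 2: G0=NOT G2=NOT 1=0 G1=0(const) G2=(1+1>=1)=1 G3=G1=0 G4=1(const) -> 00101
Step 3: G0=NOT G2=NOT 1=0 G1=0(const) G2=(0+1>=1)=1 G3=G1=0 G4=1(const) -> 00101
Step 4: G0=NOT G2=NOT 1=0 G1=0(const) G2=(0+1>=1)=1 G3=G1=0 G4=1(const) -> 00101

00101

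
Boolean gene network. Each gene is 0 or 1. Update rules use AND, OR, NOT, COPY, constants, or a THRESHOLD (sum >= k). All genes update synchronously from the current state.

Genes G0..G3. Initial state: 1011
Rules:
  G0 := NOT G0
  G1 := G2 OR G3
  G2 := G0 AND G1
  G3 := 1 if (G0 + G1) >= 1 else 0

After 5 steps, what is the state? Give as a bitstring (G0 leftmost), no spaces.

Step 1: G0=NOT G0=NOT 1=0 G1=G2|G3=1|1=1 G2=G0&G1=1&0=0 G3=(1+0>=1)=1 -> 0101
Step 2: G0=NOT G0=NOT 0=1 G1=G2|G3=0|1=1 G2=G0&G1=0&1=0 G3=(0+1>=1)=1 -> 1101
Step 3: G0=NOT G0=NOT 1=0 G1=G2|G3=0|1=1 G2=G0&G1=1&1=1 G3=(1+1>=1)=1 -> 0111
Step 4: G0=NOT G0=NOT 0=1 G1=G2|G3=1|1=1 G2=G0&G1=0&1=0 G3=(0+1>=1)=1 -> 1101
Step 5: G0=NOT G0=NOT 1=0 G1=G2|G3=0|1=1 G2=G0&G1=1&1=1 G3=(1+1>=1)=1 -> 0111

0111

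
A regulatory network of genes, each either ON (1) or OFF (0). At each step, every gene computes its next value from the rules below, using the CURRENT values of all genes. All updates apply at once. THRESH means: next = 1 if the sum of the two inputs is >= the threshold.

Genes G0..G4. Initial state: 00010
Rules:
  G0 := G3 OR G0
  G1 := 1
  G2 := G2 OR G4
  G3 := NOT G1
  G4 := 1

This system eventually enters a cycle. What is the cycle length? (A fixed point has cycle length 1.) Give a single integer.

Answer: 1

Derivation:
Step 0: 00010
Step 1: G0=G3|G0=1|0=1 G1=1(const) G2=G2|G4=0|0=0 G3=NOT G1=NOT 0=1 G4=1(const) -> 11011
Step 2: G0=G3|G0=1|1=1 G1=1(const) G2=G2|G4=0|1=1 G3=NOT G1=NOT 1=0 G4=1(const) -> 11101
Step 3: G0=G3|G0=0|1=1 G1=1(const) G2=G2|G4=1|1=1 G3=NOT G1=NOT 1=0 G4=1(const) -> 11101
State from step 3 equals state from step 2 -> cycle length 1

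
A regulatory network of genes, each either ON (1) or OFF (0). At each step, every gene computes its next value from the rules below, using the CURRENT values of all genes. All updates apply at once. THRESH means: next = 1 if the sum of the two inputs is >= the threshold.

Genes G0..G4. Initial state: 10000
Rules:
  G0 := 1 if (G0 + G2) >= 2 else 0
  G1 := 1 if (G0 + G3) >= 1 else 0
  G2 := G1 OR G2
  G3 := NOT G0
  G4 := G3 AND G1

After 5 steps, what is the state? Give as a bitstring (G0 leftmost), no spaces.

Step 1: G0=(1+0>=2)=0 G1=(1+0>=1)=1 G2=G1|G2=0|0=0 G3=NOT G0=NOT 1=0 G4=G3&G1=0&0=0 -> 01000
Step 2: G0=(0+0>=2)=0 G1=(0+0>=1)=0 G2=G1|G2=1|0=1 G3=NOT G0=NOT 0=1 G4=G3&G1=0&1=0 -> 00110
Step 3: G0=(0+1>=2)=0 G1=(0+1>=1)=1 G2=G1|G2=0|1=1 G3=NOT G0=NOT 0=1 G4=G3&G1=1&0=0 -> 01110
Step 4: G0=(0+1>=2)=0 G1=(0+1>=1)=1 G2=G1|G2=1|1=1 G3=NOT G0=NOT 0=1 G4=G3&G1=1&1=1 -> 01111
Step 5: G0=(0+1>=2)=0 G1=(0+1>=1)=1 G2=G1|G2=1|1=1 G3=NOT G0=NOT 0=1 G4=G3&G1=1&1=1 -> 01111

01111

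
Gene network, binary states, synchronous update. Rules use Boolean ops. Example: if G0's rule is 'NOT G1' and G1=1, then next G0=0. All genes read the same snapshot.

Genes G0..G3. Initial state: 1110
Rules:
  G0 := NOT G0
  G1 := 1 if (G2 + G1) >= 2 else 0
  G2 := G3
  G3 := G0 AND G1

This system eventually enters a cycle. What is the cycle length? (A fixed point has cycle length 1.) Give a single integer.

Answer: 2

Derivation:
Step 0: 1110
Step 1: G0=NOT G0=NOT 1=0 G1=(1+1>=2)=1 G2=G3=0 G3=G0&G1=1&1=1 -> 0101
Step 2: G0=NOT G0=NOT 0=1 G1=(0+1>=2)=0 G2=G3=1 G3=G0&G1=0&1=0 -> 1010
Step 3: G0=NOT G0=NOT 1=0 G1=(1+0>=2)=0 G2=G3=0 G3=G0&G1=1&0=0 -> 0000
Step 4: G0=NOT G0=NOT 0=1 G1=(0+0>=2)=0 G2=G3=0 G3=G0&G1=0&0=0 -> 1000
Step 5: G0=NOT G0=NOT 1=0 G1=(0+0>=2)=0 G2=G3=0 G3=G0&G1=1&0=0 -> 0000
State from step 5 equals state from step 3 -> cycle length 2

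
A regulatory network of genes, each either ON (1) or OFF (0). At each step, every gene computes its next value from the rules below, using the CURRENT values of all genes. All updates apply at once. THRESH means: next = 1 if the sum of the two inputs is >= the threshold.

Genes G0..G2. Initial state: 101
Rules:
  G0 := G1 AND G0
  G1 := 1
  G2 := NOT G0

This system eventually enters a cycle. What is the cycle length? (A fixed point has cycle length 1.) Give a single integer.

Answer: 1

Derivation:
Step 0: 101
Step 1: G0=G1&G0=0&1=0 G1=1(const) G2=NOT G0=NOT 1=0 -> 010
Step 2: G0=G1&G0=1&0=0 G1=1(const) G2=NOT G0=NOT 0=1 -> 011
Step 3: G0=G1&G0=1&0=0 G1=1(const) G2=NOT G0=NOT 0=1 -> 011
State from step 3 equals state from step 2 -> cycle length 1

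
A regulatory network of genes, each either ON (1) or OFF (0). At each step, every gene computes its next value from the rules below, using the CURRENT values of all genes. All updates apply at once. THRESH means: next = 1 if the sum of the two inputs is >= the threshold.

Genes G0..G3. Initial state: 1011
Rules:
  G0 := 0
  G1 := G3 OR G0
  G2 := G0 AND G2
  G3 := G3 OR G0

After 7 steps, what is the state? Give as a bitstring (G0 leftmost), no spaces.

Step 1: G0=0(const) G1=G3|G0=1|1=1 G2=G0&G2=1&1=1 G3=G3|G0=1|1=1 -> 0111
Step 2: G0=0(const) G1=G3|G0=1|0=1 G2=G0&G2=0&1=0 G3=G3|G0=1|0=1 -> 0101
Step 3: G0=0(const) G1=G3|G0=1|0=1 G2=G0&G2=0&0=0 G3=G3|G0=1|0=1 -> 0101
Step 4: G0=0(const) G1=G3|G0=1|0=1 G2=G0&G2=0&0=0 G3=G3|G0=1|0=1 -> 0101
Step 5: G0=0(const) G1=G3|G0=1|0=1 G2=G0&G2=0&0=0 G3=G3|G0=1|0=1 -> 0101
Step 6: G0=0(const) G1=G3|G0=1|0=1 G2=G0&G2=0&0=0 G3=G3|G0=1|0=1 -> 0101
Step 7: G0=0(const) G1=G3|G0=1|0=1 G2=G0&G2=0&0=0 G3=G3|G0=1|0=1 -> 0101

0101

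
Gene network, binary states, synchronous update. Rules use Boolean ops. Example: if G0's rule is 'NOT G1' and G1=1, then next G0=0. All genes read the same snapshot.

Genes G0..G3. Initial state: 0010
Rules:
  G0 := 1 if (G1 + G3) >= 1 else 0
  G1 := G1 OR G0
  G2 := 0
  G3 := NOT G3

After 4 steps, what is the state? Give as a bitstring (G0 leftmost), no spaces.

Step 1: G0=(0+0>=1)=0 G1=G1|G0=0|0=0 G2=0(const) G3=NOT G3=NOT 0=1 -> 0001
Step 2: G0=(0+1>=1)=1 G1=G1|G0=0|0=0 G2=0(const) G3=NOT G3=NOT 1=0 -> 1000
Step 3: G0=(0+0>=1)=0 G1=G1|G0=0|1=1 G2=0(const) G3=NOT G3=NOT 0=1 -> 0101
Step 4: G0=(1+1>=1)=1 G1=G1|G0=1|0=1 G2=0(const) G3=NOT G3=NOT 1=0 -> 1100

1100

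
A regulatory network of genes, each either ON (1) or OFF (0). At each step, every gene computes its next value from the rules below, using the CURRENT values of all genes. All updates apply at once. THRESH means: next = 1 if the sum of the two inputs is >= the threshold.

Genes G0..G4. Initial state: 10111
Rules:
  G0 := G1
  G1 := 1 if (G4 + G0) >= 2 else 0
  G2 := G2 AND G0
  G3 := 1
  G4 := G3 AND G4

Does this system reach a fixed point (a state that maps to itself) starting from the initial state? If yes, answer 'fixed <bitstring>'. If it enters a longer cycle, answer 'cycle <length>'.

Answer: cycle 2

Derivation:
Step 0: 10111
Step 1: G0=G1=0 G1=(1+1>=2)=1 G2=G2&G0=1&1=1 G3=1(const) G4=G3&G4=1&1=1 -> 01111
Step 2: G0=G1=1 G1=(1+0>=2)=0 G2=G2&G0=1&0=0 G3=1(const) G4=G3&G4=1&1=1 -> 10011
Step 3: G0=G1=0 G1=(1+1>=2)=1 G2=G2&G0=0&1=0 G3=1(const) G4=G3&G4=1&1=1 -> 01011
Step 4: G0=G1=1 G1=(1+0>=2)=0 G2=G2&G0=0&0=0 G3=1(const) G4=G3&G4=1&1=1 -> 10011
Cycle of length 2 starting at step 2 -> no fixed point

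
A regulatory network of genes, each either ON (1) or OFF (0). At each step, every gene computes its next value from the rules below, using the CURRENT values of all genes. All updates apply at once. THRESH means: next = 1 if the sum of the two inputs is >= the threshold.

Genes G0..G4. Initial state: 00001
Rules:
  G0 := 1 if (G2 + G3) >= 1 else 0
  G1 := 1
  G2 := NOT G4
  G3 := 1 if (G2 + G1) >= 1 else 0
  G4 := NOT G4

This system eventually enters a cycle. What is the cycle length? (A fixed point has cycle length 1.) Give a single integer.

Step 0: 00001
Step 1: G0=(0+0>=1)=0 G1=1(const) G2=NOT G4=NOT 1=0 G3=(0+0>=1)=0 G4=NOT G4=NOT 1=0 -> 01000
Step 2: G0=(0+0>=1)=0 G1=1(const) G2=NOT G4=NOT 0=1 G3=(0+1>=1)=1 G4=NOT G4=NOT 0=1 -> 01111
Step 3: G0=(1+1>=1)=1 G1=1(const) G2=NOT G4=NOT 1=0 G3=(1+1>=1)=1 G4=NOT G4=NOT 1=0 -> 11010
Step 4: G0=(0+1>=1)=1 G1=1(const) G2=NOT G4=NOT 0=1 G3=(0+1>=1)=1 G4=NOT G4=NOT 0=1 -> 11111
Step 5: G0=(1+1>=1)=1 G1=1(const) G2=NOT G4=NOT 1=0 G3=(1+1>=1)=1 G4=NOT G4=NOT 1=0 -> 11010
State from step 5 equals state from step 3 -> cycle length 2

Answer: 2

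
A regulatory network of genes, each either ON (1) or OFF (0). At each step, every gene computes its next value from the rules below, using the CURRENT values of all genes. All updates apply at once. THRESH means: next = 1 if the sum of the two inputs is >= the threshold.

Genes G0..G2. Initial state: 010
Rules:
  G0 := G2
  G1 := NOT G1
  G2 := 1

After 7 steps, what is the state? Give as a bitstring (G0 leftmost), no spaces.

Step 1: G0=G2=0 G1=NOT G1=NOT 1=0 G2=1(const) -> 001
Step 2: G0=G2=1 G1=NOT G1=NOT 0=1 G2=1(const) -> 111
Step 3: G0=G2=1 G1=NOT G1=NOT 1=0 G2=1(const) -> 101
Step 4: G0=G2=1 G1=NOT G1=NOT 0=1 G2=1(const) -> 111
Step 5: G0=G2=1 G1=NOT G1=NOT 1=0 G2=1(const) -> 101
Step 6: G0=G2=1 G1=NOT G1=NOT 0=1 G2=1(const) -> 111
Step 7: G0=G2=1 G1=NOT G1=NOT 1=0 G2=1(const) -> 101

101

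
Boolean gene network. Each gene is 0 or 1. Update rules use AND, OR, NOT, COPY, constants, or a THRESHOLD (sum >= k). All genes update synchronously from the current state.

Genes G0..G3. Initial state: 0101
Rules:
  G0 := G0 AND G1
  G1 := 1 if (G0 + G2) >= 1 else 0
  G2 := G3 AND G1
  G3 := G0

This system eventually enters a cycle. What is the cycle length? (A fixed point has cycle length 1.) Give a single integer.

Answer: 1

Derivation:
Step 0: 0101
Step 1: G0=G0&G1=0&1=0 G1=(0+0>=1)=0 G2=G3&G1=1&1=1 G3=G0=0 -> 0010
Step 2: G0=G0&G1=0&0=0 G1=(0+1>=1)=1 G2=G3&G1=0&0=0 G3=G0=0 -> 0100
Step 3: G0=G0&G1=0&1=0 G1=(0+0>=1)=0 G2=G3&G1=0&1=0 G3=G0=0 -> 0000
Step 4: G0=G0&G1=0&0=0 G1=(0+0>=1)=0 G2=G3&G1=0&0=0 G3=G0=0 -> 0000
State from step 4 equals state from step 3 -> cycle length 1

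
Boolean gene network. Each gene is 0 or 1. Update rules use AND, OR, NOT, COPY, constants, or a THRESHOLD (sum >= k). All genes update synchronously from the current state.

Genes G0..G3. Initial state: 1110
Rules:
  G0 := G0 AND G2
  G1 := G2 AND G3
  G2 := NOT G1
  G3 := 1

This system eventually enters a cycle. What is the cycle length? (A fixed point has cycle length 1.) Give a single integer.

Step 0: 1110
Step 1: G0=G0&G2=1&1=1 G1=G2&G3=1&0=0 G2=NOT G1=NOT 1=0 G3=1(const) -> 1001
Step 2: G0=G0&G2=1&0=0 G1=G2&G3=0&1=0 G2=NOT G1=NOT 0=1 G3=1(const) -> 0011
Step 3: G0=G0&G2=0&1=0 G1=G2&G3=1&1=1 G2=NOT G1=NOT 0=1 G3=1(const) -> 0111
Step 4: G0=G0&G2=0&1=0 G1=G2&G3=1&1=1 G2=NOT G1=NOT 1=0 G3=1(const) -> 0101
Step 5: G0=G0&G2=0&0=0 G1=G2&G3=0&1=0 G2=NOT G1=NOT 1=0 G3=1(const) -> 0001
Step 6: G0=G0&G2=0&0=0 G1=G2&G3=0&1=0 G2=NOT G1=NOT 0=1 G3=1(const) -> 0011
State from step 6 equals state from step 2 -> cycle length 4

Answer: 4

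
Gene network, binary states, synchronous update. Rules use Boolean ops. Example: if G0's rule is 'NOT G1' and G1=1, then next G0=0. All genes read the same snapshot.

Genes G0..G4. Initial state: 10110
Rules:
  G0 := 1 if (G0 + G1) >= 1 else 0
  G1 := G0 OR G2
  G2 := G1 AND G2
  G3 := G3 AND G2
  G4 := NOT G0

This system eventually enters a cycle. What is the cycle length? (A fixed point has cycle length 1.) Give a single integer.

Answer: 1

Derivation:
Step 0: 10110
Step 1: G0=(1+0>=1)=1 G1=G0|G2=1|1=1 G2=G1&G2=0&1=0 G3=G3&G2=1&1=1 G4=NOT G0=NOT 1=0 -> 11010
Step 2: G0=(1+1>=1)=1 G1=G0|G2=1|0=1 G2=G1&G2=1&0=0 G3=G3&G2=1&0=0 G4=NOT G0=NOT 1=0 -> 11000
Step 3: G0=(1+1>=1)=1 G1=G0|G2=1|0=1 G2=G1&G2=1&0=0 G3=G3&G2=0&0=0 G4=NOT G0=NOT 1=0 -> 11000
State from step 3 equals state from step 2 -> cycle length 1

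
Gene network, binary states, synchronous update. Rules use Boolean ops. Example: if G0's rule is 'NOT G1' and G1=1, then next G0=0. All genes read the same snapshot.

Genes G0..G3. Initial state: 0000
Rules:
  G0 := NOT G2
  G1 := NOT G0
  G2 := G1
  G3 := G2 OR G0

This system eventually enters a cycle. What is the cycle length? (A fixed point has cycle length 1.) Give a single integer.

Step 0: 0000
Step 1: G0=NOT G2=NOT 0=1 G1=NOT G0=NOT 0=1 G2=G1=0 G3=G2|G0=0|0=0 -> 1100
Step 2: G0=NOT G2=NOT 0=1 G1=NOT G0=NOT 1=0 G2=G1=1 G3=G2|G0=0|1=1 -> 1011
Step 3: G0=NOT G2=NOT 1=0 G1=NOT G0=NOT 1=0 G2=G1=0 G3=G2|G0=1|1=1 -> 0001
Step 4: G0=NOT G2=NOT 0=1 G1=NOT G0=NOT 0=1 G2=G1=0 G3=G2|G0=0|0=0 -> 1100
State from step 4 equals state from step 1 -> cycle length 3

Answer: 3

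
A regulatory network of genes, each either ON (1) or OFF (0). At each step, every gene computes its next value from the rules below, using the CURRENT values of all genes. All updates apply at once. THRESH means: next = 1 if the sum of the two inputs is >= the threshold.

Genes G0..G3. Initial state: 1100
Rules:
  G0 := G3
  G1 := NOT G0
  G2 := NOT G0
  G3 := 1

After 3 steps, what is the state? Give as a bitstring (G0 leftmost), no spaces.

Step 1: G0=G3=0 G1=NOT G0=NOT 1=0 G2=NOT G0=NOT 1=0 G3=1(const) -> 0001
Step 2: G0=G3=1 G1=NOT G0=NOT 0=1 G2=NOT G0=NOT 0=1 G3=1(const) -> 1111
Step 3: G0=G3=1 G1=NOT G0=NOT 1=0 G2=NOT G0=NOT 1=0 G3=1(const) -> 1001

1001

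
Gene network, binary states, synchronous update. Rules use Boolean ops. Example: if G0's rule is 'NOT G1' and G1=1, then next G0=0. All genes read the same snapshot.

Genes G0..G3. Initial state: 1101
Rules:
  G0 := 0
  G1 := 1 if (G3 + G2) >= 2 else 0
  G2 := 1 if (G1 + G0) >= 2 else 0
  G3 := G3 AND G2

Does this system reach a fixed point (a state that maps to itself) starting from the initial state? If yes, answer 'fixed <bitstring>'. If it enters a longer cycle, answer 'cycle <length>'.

Step 0: 1101
Step 1: G0=0(const) G1=(1+0>=2)=0 G2=(1+1>=2)=1 G3=G3&G2=1&0=0 -> 0010
Step 2: G0=0(const) G1=(0+1>=2)=0 G2=(0+0>=2)=0 G3=G3&G2=0&1=0 -> 0000
Step 3: G0=0(const) G1=(0+0>=2)=0 G2=(0+0>=2)=0 G3=G3&G2=0&0=0 -> 0000
Fixed point reached at step 2: 0000

Answer: fixed 0000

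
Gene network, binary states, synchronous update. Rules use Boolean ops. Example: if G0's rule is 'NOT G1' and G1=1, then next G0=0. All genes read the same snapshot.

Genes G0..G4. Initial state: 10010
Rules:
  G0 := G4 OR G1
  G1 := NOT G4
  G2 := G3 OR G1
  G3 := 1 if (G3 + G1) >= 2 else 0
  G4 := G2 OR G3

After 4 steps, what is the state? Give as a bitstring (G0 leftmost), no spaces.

Step 1: G0=G4|G1=0|0=0 G1=NOT G4=NOT 0=1 G2=G3|G1=1|0=1 G3=(1+0>=2)=0 G4=G2|G3=0|1=1 -> 01101
Step 2: G0=G4|G1=1|1=1 G1=NOT G4=NOT 1=0 G2=G3|G1=0|1=1 G3=(0+1>=2)=0 G4=G2|G3=1|0=1 -> 10101
Step 3: G0=G4|G1=1|0=1 G1=NOT G4=NOT 1=0 G2=G3|G1=0|0=0 G3=(0+0>=2)=0 G4=G2|G3=1|0=1 -> 10001
Step 4: G0=G4|G1=1|0=1 G1=NOT G4=NOT 1=0 G2=G3|G1=0|0=0 G3=(0+0>=2)=0 G4=G2|G3=0|0=0 -> 10000

10000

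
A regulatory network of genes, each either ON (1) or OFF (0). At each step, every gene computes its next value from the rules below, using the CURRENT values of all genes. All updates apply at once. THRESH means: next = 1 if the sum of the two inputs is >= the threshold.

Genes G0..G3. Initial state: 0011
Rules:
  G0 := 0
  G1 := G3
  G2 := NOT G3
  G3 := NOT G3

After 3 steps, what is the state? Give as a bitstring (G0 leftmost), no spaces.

Step 1: G0=0(const) G1=G3=1 G2=NOT G3=NOT 1=0 G3=NOT G3=NOT 1=0 -> 0100
Step 2: G0=0(const) G1=G3=0 G2=NOT G3=NOT 0=1 G3=NOT G3=NOT 0=1 -> 0011
Step 3: G0=0(const) G1=G3=1 G2=NOT G3=NOT 1=0 G3=NOT G3=NOT 1=0 -> 0100

0100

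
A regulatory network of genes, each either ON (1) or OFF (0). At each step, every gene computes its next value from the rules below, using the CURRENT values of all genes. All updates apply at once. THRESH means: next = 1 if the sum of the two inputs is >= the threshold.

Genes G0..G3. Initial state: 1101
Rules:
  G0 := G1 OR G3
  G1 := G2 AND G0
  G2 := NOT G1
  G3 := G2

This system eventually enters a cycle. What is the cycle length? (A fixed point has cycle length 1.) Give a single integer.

Step 0: 1101
Step 1: G0=G1|G3=1|1=1 G1=G2&G0=0&1=0 G2=NOT G1=NOT 1=0 G3=G2=0 -> 1000
Step 2: G0=G1|G3=0|0=0 G1=G2&G0=0&1=0 G2=NOT G1=NOT 0=1 G3=G2=0 -> 0010
Step 3: G0=G1|G3=0|0=0 G1=G2&G0=1&0=0 G2=NOT G1=NOT 0=1 G3=G2=1 -> 0011
Step 4: G0=G1|G3=0|1=1 G1=G2&G0=1&0=0 G2=NOT G1=NOT 0=1 G3=G2=1 -> 1011
Step 5: G0=G1|G3=0|1=1 G1=G2&G0=1&1=1 G2=NOT G1=NOT 0=1 G3=G2=1 -> 1111
Step 6: G0=G1|G3=1|1=1 G1=G2&G0=1&1=1 G2=NOT G1=NOT 1=0 G3=G2=1 -> 1101
State from step 6 equals state from step 0 -> cycle length 6

Answer: 6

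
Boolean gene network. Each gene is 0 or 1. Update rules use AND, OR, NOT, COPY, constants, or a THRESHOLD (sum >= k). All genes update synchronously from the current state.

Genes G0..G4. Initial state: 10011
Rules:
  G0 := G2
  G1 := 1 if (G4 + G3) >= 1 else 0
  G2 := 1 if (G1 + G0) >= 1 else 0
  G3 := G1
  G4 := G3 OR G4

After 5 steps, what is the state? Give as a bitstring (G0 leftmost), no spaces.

Step 1: G0=G2=0 G1=(1+1>=1)=1 G2=(0+1>=1)=1 G3=G1=0 G4=G3|G4=1|1=1 -> 01101
Step 2: G0=G2=1 G1=(1+0>=1)=1 G2=(1+0>=1)=1 G3=G1=1 G4=G3|G4=0|1=1 -> 11111
Step 3: G0=G2=1 G1=(1+1>=1)=1 G2=(1+1>=1)=1 G3=G1=1 G4=G3|G4=1|1=1 -> 11111
Step 4: G0=G2=1 G1=(1+1>=1)=1 G2=(1+1>=1)=1 G3=G1=1 G4=G3|G4=1|1=1 -> 11111
Step 5: G0=G2=1 G1=(1+1>=1)=1 G2=(1+1>=1)=1 G3=G1=1 G4=G3|G4=1|1=1 -> 11111

11111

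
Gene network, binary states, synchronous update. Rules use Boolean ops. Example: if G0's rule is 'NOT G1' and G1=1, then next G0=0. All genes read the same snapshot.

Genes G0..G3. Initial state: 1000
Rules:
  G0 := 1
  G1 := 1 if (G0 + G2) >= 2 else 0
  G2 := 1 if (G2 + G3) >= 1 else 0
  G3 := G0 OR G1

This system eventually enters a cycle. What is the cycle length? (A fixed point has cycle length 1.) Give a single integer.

Step 0: 1000
Step 1: G0=1(const) G1=(1+0>=2)=0 G2=(0+0>=1)=0 G3=G0|G1=1|0=1 -> 1001
Step 2: G0=1(const) G1=(1+0>=2)=0 G2=(0+1>=1)=1 G3=G0|G1=1|0=1 -> 1011
Step 3: G0=1(const) G1=(1+1>=2)=1 G2=(1+1>=1)=1 G3=G0|G1=1|0=1 -> 1111
Step 4: G0=1(const) G1=(1+1>=2)=1 G2=(1+1>=1)=1 G3=G0|G1=1|1=1 -> 1111
State from step 4 equals state from step 3 -> cycle length 1

Answer: 1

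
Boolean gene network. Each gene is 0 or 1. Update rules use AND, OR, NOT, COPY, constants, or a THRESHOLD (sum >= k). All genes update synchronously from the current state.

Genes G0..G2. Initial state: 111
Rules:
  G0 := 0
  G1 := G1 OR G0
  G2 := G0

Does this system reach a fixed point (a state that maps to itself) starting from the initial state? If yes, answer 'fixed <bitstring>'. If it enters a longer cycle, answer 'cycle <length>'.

Answer: fixed 010

Derivation:
Step 0: 111
Step 1: G0=0(const) G1=G1|G0=1|1=1 G2=G0=1 -> 011
Step 2: G0=0(const) G1=G1|G0=1|0=1 G2=G0=0 -> 010
Step 3: G0=0(const) G1=G1|G0=1|0=1 G2=G0=0 -> 010
Fixed point reached at step 2: 010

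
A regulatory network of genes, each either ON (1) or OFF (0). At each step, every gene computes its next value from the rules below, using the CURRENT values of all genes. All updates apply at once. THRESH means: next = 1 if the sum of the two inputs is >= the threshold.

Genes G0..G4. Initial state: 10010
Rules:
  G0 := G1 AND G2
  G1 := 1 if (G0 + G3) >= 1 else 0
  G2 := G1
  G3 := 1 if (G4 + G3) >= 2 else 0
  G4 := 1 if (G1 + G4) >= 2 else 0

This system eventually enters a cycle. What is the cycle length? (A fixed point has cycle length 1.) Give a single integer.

Answer: 1

Derivation:
Step 0: 10010
Step 1: G0=G1&G2=0&0=0 G1=(1+1>=1)=1 G2=G1=0 G3=(0+1>=2)=0 G4=(0+0>=2)=0 -> 01000
Step 2: G0=G1&G2=1&0=0 G1=(0+0>=1)=0 G2=G1=1 G3=(0+0>=2)=0 G4=(1+0>=2)=0 -> 00100
Step 3: G0=G1&G2=0&1=0 G1=(0+0>=1)=0 G2=G1=0 G3=(0+0>=2)=0 G4=(0+0>=2)=0 -> 00000
Step 4: G0=G1&G2=0&0=0 G1=(0+0>=1)=0 G2=G1=0 G3=(0+0>=2)=0 G4=(0+0>=2)=0 -> 00000
State from step 4 equals state from step 3 -> cycle length 1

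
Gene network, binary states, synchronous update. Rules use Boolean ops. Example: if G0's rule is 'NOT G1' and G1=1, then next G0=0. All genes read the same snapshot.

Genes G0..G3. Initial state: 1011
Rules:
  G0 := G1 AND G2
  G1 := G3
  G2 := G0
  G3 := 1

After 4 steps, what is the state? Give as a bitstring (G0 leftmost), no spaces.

Step 1: G0=G1&G2=0&1=0 G1=G3=1 G2=G0=1 G3=1(const) -> 0111
Step 2: G0=G1&G2=1&1=1 G1=G3=1 G2=G0=0 G3=1(const) -> 1101
Step 3: G0=G1&G2=1&0=0 G1=G3=1 G2=G0=1 G3=1(const) -> 0111
Step 4: G0=G1&G2=1&1=1 G1=G3=1 G2=G0=0 G3=1(const) -> 1101

1101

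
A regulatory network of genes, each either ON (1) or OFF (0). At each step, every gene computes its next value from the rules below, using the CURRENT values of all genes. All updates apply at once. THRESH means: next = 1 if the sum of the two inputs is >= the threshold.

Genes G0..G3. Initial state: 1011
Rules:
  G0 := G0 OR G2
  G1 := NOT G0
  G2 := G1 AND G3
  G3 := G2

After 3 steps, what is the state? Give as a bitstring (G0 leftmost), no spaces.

Step 1: G0=G0|G2=1|1=1 G1=NOT G0=NOT 1=0 G2=G1&G3=0&1=0 G3=G2=1 -> 1001
Step 2: G0=G0|G2=1|0=1 G1=NOT G0=NOT 1=0 G2=G1&G3=0&1=0 G3=G2=0 -> 1000
Step 3: G0=G0|G2=1|0=1 G1=NOT G0=NOT 1=0 G2=G1&G3=0&0=0 G3=G2=0 -> 1000

1000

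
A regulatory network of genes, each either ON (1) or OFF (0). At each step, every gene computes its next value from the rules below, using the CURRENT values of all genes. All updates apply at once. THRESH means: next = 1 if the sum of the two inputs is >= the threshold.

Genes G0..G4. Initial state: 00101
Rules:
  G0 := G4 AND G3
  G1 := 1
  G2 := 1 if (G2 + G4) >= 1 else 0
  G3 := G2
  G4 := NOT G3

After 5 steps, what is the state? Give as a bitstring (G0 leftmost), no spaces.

Step 1: G0=G4&G3=1&0=0 G1=1(const) G2=(1+1>=1)=1 G3=G2=1 G4=NOT G3=NOT 0=1 -> 01111
Step 2: G0=G4&G3=1&1=1 G1=1(const) G2=(1+1>=1)=1 G3=G2=1 G4=NOT G3=NOT 1=0 -> 11110
Step 3: G0=G4&G3=0&1=0 G1=1(const) G2=(1+0>=1)=1 G3=G2=1 G4=NOT G3=NOT 1=0 -> 01110
Step 4: G0=G4&G3=0&1=0 G1=1(const) G2=(1+0>=1)=1 G3=G2=1 G4=NOT G3=NOT 1=0 -> 01110
Step 5: G0=G4&G3=0&1=0 G1=1(const) G2=(1+0>=1)=1 G3=G2=1 G4=NOT G3=NOT 1=0 -> 01110

01110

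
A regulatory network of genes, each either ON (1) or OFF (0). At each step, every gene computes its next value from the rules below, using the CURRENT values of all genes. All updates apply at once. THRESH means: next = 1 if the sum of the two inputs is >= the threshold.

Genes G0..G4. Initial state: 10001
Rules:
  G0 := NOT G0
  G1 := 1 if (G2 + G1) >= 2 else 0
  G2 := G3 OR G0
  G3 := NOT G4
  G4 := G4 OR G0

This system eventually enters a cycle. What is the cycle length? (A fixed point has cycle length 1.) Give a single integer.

Step 0: 10001
Step 1: G0=NOT G0=NOT 1=0 G1=(0+0>=2)=0 G2=G3|G0=0|1=1 G3=NOT G4=NOT 1=0 G4=G4|G0=1|1=1 -> 00101
Step 2: G0=NOT G0=NOT 0=1 G1=(1+0>=2)=0 G2=G3|G0=0|0=0 G3=NOT G4=NOT 1=0 G4=G4|G0=1|0=1 -> 10001
State from step 2 equals state from step 0 -> cycle length 2

Answer: 2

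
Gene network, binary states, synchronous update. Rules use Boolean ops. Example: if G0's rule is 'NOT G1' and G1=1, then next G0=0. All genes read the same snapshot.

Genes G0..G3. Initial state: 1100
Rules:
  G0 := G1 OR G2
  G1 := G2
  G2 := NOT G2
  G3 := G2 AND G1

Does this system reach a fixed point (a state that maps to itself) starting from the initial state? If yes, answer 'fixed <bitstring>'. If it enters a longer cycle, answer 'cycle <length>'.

Answer: cycle 2

Derivation:
Step 0: 1100
Step 1: G0=G1|G2=1|0=1 G1=G2=0 G2=NOT G2=NOT 0=1 G3=G2&G1=0&1=0 -> 1010
Step 2: G0=G1|G2=0|1=1 G1=G2=1 G2=NOT G2=NOT 1=0 G3=G2&G1=1&0=0 -> 1100
Cycle of length 2 starting at step 0 -> no fixed point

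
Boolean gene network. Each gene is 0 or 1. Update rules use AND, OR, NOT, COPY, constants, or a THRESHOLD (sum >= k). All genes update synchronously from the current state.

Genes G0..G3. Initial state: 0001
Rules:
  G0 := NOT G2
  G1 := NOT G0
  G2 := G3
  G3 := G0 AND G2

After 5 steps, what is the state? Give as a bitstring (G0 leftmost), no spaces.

Step 1: G0=NOT G2=NOT 0=1 G1=NOT G0=NOT 0=1 G2=G3=1 G3=G0&G2=0&0=0 -> 1110
Step 2: G0=NOT G2=NOT 1=0 G1=NOT G0=NOT 1=0 G2=G3=0 G3=G0&G2=1&1=1 -> 0001
Step 3: G0=NOT G2=NOT 0=1 G1=NOT G0=NOT 0=1 G2=G3=1 G3=G0&G2=0&0=0 -> 1110
Step 4: G0=NOT G2=NOT 1=0 G1=NOT G0=NOT 1=0 G2=G3=0 G3=G0&G2=1&1=1 -> 0001
Step 5: G0=NOT G2=NOT 0=1 G1=NOT G0=NOT 0=1 G2=G3=1 G3=G0&G2=0&0=0 -> 1110

1110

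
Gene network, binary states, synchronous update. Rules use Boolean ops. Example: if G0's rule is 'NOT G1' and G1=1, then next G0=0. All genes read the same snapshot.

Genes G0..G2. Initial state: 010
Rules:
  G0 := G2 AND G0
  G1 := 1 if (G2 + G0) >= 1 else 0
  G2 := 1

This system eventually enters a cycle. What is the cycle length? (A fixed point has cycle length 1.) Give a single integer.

Step 0: 010
Step 1: G0=G2&G0=0&0=0 G1=(0+0>=1)=0 G2=1(const) -> 001
Step 2: G0=G2&G0=1&0=0 G1=(1+0>=1)=1 G2=1(const) -> 011
Step 3: G0=G2&G0=1&0=0 G1=(1+0>=1)=1 G2=1(const) -> 011
State from step 3 equals state from step 2 -> cycle length 1

Answer: 1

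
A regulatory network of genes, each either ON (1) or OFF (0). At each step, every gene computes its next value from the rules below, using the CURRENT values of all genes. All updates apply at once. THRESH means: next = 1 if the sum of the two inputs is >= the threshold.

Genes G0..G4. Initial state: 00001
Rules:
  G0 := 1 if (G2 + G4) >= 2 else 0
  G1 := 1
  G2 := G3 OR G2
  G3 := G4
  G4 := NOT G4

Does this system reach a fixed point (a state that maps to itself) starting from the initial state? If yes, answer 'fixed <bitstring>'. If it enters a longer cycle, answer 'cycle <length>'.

Step 0: 00001
Step 1: G0=(0+1>=2)=0 G1=1(const) G2=G3|G2=0|0=0 G3=G4=1 G4=NOT G4=NOT 1=0 -> 01010
Step 2: G0=(0+0>=2)=0 G1=1(const) G2=G3|G2=1|0=1 G3=G4=0 G4=NOT G4=NOT 0=1 -> 01101
Step 3: G0=(1+1>=2)=1 G1=1(const) G2=G3|G2=0|1=1 G3=G4=1 G4=NOT G4=NOT 1=0 -> 11110
Step 4: G0=(1+0>=2)=0 G1=1(const) G2=G3|G2=1|1=1 G3=G4=0 G4=NOT G4=NOT 0=1 -> 01101
Cycle of length 2 starting at step 2 -> no fixed point

Answer: cycle 2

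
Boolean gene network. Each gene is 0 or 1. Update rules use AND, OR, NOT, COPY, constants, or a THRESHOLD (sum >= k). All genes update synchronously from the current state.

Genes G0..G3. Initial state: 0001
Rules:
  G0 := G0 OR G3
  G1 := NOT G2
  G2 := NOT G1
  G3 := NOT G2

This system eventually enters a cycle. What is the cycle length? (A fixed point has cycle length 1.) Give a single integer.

Answer: 2

Derivation:
Step 0: 0001
Step 1: G0=G0|G3=0|1=1 G1=NOT G2=NOT 0=1 G2=NOT G1=NOT 0=1 G3=NOT G2=NOT 0=1 -> 1111
Step 2: G0=G0|G3=1|1=1 G1=NOT G2=NOT 1=0 G2=NOT G1=NOT 1=0 G3=NOT G2=NOT 1=0 -> 1000
Step 3: G0=G0|G3=1|0=1 G1=NOT G2=NOT 0=1 G2=NOT G1=NOT 0=1 G3=NOT G2=NOT 0=1 -> 1111
State from step 3 equals state from step 1 -> cycle length 2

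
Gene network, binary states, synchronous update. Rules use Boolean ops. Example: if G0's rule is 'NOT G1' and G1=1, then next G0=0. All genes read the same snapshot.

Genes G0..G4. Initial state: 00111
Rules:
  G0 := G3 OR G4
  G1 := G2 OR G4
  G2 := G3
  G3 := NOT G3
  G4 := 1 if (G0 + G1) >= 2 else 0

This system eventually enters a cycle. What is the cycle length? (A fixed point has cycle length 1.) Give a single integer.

Answer: 2

Derivation:
Step 0: 00111
Step 1: G0=G3|G4=1|1=1 G1=G2|G4=1|1=1 G2=G3=1 G3=NOT G3=NOT 1=0 G4=(0+0>=2)=0 -> 11100
Step 2: G0=G3|G4=0|0=0 G1=G2|G4=1|0=1 G2=G3=0 G3=NOT G3=NOT 0=1 G4=(1+1>=2)=1 -> 01011
Step 3: G0=G3|G4=1|1=1 G1=G2|G4=0|1=1 G2=G3=1 G3=NOT G3=NOT 1=0 G4=(0+1>=2)=0 -> 11100
State from step 3 equals state from step 1 -> cycle length 2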